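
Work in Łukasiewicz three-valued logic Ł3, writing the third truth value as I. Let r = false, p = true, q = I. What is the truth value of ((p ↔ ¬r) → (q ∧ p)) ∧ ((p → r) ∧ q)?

¬r = ¬false = true
p ↔ ¬r = true ↔ true = true
q ∧ p = I ∧ true = I
(p ↔ ¬r) → (q ∧ p) = true → I = I  [min(1, 1−1+½)]
p → r = true → false = false
(p → r) ∧ q = false ∧ I = false
((p ↔ ¬r) → (q ∧ p)) ∧ ((p → r) ∧ q) = I ∧ false = false

false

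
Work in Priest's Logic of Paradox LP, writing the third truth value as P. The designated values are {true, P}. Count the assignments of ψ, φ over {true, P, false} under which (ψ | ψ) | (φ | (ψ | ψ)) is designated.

8

Of the 9 assignments, 8 give a value in {true, P}.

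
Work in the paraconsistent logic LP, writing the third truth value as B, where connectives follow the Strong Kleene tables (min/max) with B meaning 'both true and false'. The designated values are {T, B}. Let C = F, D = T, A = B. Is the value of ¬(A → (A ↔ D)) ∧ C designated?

A ↔ D = B ↔ T = B
A → (A ↔ D) = B → B = B  [¬B ∨ B]
¬(A → (A ↔ D)) = ¬B = B
¬(A → (A ↔ D)) ∧ C = B ∧ F = F
F ∉ {T, B}.

No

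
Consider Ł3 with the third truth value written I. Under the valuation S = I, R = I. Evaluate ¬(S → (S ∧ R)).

S ∧ R = I ∧ I = I
S → (S ∧ R) = I → I = ⊤  [min(1, 1−½+½)]
¬(S → (S ∧ R)) = ¬⊤ = ⊥

⊥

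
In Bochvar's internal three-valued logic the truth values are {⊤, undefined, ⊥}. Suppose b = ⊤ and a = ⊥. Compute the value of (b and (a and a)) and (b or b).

⊥

a and a = ⊥ and ⊥ = ⊥
b and (a and a) = ⊤ and ⊥ = ⊥
b or b = ⊤ or ⊤ = ⊤
(b and (a and a)) and (b or b) = ⊥ and ⊤ = ⊥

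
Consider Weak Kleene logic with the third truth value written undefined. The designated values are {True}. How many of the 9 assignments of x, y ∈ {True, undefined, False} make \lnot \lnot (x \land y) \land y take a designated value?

Designated under: (x=True, y=True).

1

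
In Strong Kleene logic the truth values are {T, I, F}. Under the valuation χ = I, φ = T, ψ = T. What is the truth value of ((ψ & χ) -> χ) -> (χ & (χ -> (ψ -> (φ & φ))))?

I

ψ & χ = T & I = I
(ψ & χ) -> χ = I -> I = I  [~I | I]
φ & φ = T & T = T
ψ -> (φ & φ) = T -> T = T
χ -> (ψ -> (φ & φ)) = I -> T = T
χ & (χ -> (ψ -> (φ & φ))) = I & T = I
((ψ & χ) -> χ) -> (χ & (χ -> (ψ -> (φ & φ)))) = I -> I = I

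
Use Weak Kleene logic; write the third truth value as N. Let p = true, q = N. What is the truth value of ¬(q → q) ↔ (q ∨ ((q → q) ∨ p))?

N

q → q = N → N = N  [any arg is the third value ⇒ result is the third value]
¬(q → q) = ¬N = N
q → q = N → N = N
(q → q) ∨ p = N ∨ true = N
q ∨ ((q → q) ∨ p) = N ∨ N = N
¬(q → q) ↔ (q ∨ ((q → q) ∨ p)) = N ↔ N = N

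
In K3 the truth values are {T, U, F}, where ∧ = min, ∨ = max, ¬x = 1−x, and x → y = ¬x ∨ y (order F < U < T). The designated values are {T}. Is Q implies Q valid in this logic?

No

Countermodel: Q=U gives U, which is not designated.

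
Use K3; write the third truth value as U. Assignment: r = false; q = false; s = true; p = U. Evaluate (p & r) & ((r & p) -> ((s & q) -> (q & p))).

p & r = U & false = false
r & p = false & U = false
s & q = true & false = false
q & p = false & U = false
(s & q) -> (q & p) = false -> false = true
(r & p) -> ((s & q) -> (q & p)) = false -> true = true
(p & r) & ((r & p) -> ((s & q) -> (q & p))) = false & true = false

false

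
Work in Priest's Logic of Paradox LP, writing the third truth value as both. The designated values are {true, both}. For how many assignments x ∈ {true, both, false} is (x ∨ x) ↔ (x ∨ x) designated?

x=true: true ✓
x=both: both ✓
x=false: true ✓

3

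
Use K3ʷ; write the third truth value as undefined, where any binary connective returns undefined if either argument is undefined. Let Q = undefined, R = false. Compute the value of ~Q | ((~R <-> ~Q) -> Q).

undefined

~Q = ~undefined = undefined
~R = ~false = true
~Q = ~undefined = undefined
~R <-> ~Q = true <-> undefined = undefined
(~R <-> ~Q) -> Q = undefined -> undefined = undefined
~Q | ((~R <-> ~Q) -> Q) = undefined | undefined = undefined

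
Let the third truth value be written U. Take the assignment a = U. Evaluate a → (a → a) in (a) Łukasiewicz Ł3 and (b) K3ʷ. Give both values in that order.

In Łukasiewicz Ł3: a → a = U → U = T  [min(1, 1−½+½)]
a → (a → a) = U → T = T
In K3ʷ: a → a = U → U = U  [any arg is the third value ⇒ result is the third value]
a → (a → a) = U → U = U
They differ because Łukasiewicz Ł3 and K3ʷ treat U differently under the binary connectives.

T; U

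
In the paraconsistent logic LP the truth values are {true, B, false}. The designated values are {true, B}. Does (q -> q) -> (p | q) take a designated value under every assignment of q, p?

Countermodel: q=false, p=false gives false, which is not designated.

No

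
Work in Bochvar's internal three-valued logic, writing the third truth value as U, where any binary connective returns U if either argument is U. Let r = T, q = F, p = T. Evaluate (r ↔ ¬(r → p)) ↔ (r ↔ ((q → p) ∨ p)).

r → p = T → T = T
¬(r → p) = ¬T = F
r ↔ ¬(r → p) = T ↔ F = F
q → p = F → T = T
(q → p) ∨ p = T ∨ T = T
r ↔ ((q → p) ∨ p) = T ↔ T = T
(r ↔ ¬(r → p)) ↔ (r ↔ ((q → p) ∨ p)) = F ↔ T = F

F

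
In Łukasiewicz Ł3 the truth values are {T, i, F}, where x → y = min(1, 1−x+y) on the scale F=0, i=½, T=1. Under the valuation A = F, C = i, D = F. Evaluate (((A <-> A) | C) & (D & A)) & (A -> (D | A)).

F

A <-> A = F <-> F = T
(A <-> A) | C = T | i = T
D & A = F & F = F
((A <-> A) | C) & (D & A) = T & F = F
D | A = F | F = F
A -> (D | A) = F -> F = T
(((A <-> A) | C) & (D & A)) & (A -> (D | A)) = F & T = F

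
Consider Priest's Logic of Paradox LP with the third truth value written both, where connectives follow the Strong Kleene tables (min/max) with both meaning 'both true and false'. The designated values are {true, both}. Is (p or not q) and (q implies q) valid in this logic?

No

Countermodel: p=false, q=true gives false, which is not designated.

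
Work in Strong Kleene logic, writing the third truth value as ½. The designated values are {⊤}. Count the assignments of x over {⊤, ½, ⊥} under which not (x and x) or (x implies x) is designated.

2

x=⊤: ⊤ ✓
x=½: ½ ·
x=⊥: ⊤ ✓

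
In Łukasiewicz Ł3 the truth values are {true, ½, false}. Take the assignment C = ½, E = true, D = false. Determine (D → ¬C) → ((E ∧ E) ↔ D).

¬C = ¬½ = ½
D → ¬C = false → ½ = true  [min(1, 1−0+½)]
E ∧ E = true ∧ true = true
(E ∧ E) ↔ D = true ↔ false = false
(D → ¬C) → ((E ∧ E) ↔ D) = true → false = false

false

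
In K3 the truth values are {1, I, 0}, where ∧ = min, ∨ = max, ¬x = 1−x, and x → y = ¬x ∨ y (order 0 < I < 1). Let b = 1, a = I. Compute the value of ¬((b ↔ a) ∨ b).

0

b ↔ a = 1 ↔ I = I
(b ↔ a) ∨ b = I ∨ 1 = 1
¬((b ↔ a) ∨ b) = ¬1 = 0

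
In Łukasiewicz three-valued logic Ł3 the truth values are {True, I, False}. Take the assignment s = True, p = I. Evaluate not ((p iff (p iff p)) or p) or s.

p iff p = I iff I = True  [1 − |½−½|]
p iff (p iff p) = I iff True = I
(p iff (p iff p)) or p = I or I = I
not ((p iff (p iff p)) or p) = not I = I
not ((p iff (p iff p)) or p) or s = I or True = True

True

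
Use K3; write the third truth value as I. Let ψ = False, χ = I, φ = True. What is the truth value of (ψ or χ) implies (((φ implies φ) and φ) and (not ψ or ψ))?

ψ or χ = False or I = I
φ implies φ = True implies True = True
(φ implies φ) and φ = True and True = True
not ψ = not False = True
not ψ or ψ = True or False = True
((φ implies φ) and φ) and (not ψ or ψ) = True and True = True
(ψ or χ) implies (((φ implies φ) and φ) and (not ψ or ψ)) = I implies True = True  [not I or True]

True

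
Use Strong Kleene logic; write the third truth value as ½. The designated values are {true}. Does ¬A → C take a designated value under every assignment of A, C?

Countermodel: A=½, C=½ gives ½, which is not designated.

No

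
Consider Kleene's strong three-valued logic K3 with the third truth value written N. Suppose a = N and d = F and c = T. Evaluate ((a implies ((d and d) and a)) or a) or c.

d and d = F and F = F
(d and d) and a = F and N = F
a implies ((d and d) and a) = N implies F = N  [not N or F]
(a implies ((d and d) and a)) or a = N or N = N
((a implies ((d and d) and a)) or a) or c = N or T = T

T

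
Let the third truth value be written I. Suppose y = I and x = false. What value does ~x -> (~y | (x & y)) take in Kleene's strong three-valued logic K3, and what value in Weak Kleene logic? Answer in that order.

I; I

In Kleene's strong three-valued logic K3: ~x = ~false = true
~y = ~I = I
x & y = false & I = false
~y | (x & y) = I | false = I
~x -> (~y | (x & y)) = true -> I = I  [~true | I]
In Weak Kleene logic: ~x = ~false = true
~y = ~I = I
x & y = false & I = I
~y | (x & y) = I | I = I
~x -> (~y | (x & y)) = true -> I = I  [any arg is the third value ⇒ result is the third value]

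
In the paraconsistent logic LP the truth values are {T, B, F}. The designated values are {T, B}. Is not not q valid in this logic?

No

Countermodel: q=F gives F, which is not designated.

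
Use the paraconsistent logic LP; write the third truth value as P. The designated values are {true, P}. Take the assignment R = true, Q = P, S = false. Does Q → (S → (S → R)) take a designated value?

Yes

S → R = false → true = true
S → (S → R) = false → true = true
Q → (S → (S → R)) = P → true = true  [¬P ∨ true]
true ∈ {true, P}.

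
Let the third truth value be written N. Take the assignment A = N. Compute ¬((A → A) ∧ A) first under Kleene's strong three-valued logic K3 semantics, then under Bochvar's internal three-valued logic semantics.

In Kleene's strong three-valued logic K3: A → A = N → N = N  [¬N ∨ N]
(A → A) ∧ A = N ∧ N = N
¬((A → A) ∧ A) = ¬N = N
In Bochvar's internal three-valued logic: A → A = N → N = N  [any arg is the third value ⇒ result is the third value]
(A → A) ∧ A = N ∧ N = N
¬((A → A) ∧ A) = ¬N = N

N; N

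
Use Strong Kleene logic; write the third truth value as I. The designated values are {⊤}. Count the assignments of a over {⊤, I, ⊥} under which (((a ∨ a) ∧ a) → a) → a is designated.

1

a=⊤: ⊤ ✓
a=I: I ·
a=⊥: ⊥ ·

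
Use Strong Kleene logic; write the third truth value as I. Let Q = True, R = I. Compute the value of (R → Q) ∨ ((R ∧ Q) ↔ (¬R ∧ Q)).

R → Q = I → True = True  [¬I ∨ True]
R ∧ Q = I ∧ True = I
¬R = ¬I = I
¬R ∧ Q = I ∧ True = I
(R ∧ Q) ↔ (¬R ∧ Q) = I ↔ I = I
(R → Q) ∨ ((R ∧ Q) ↔ (¬R ∧ Q)) = True ∨ I = True

True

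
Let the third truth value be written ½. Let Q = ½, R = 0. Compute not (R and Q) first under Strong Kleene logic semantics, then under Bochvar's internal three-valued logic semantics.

1; ½

In Strong Kleene logic: R and Q = 0 and ½ = 0
not (R and Q) = not 0 = 1
In Bochvar's internal three-valued logic: R and Q = 0 and ½ = ½
not (R and Q) = not ½ = ½
They differ because Strong Kleene logic and Bochvar's internal three-valued logic treat ½ differently under the binary connectives.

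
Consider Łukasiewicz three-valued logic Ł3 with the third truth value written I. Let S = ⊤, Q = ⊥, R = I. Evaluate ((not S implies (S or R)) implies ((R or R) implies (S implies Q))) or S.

⊤

not S = not ⊤ = ⊥
S or R = ⊤ or I = ⊤
not S implies (S or R) = ⊥ implies ⊤ = ⊤
R or R = I or I = I
S implies Q = ⊤ implies ⊥ = ⊥
(R or R) implies (S implies Q) = I implies ⊥ = I  [min(1, 1−½+0)]
(not S implies (S or R)) implies ((R or R) implies (S implies Q)) = ⊤ implies I = I
((not S implies (S or R)) implies ((R or R) implies (S implies Q))) or S = I or ⊤ = ⊤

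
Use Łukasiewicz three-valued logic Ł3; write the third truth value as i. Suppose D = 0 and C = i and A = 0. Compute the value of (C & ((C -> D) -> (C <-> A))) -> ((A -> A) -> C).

1

C -> D = i -> 0 = i  [min(1, 1−½+0)]
C <-> A = i <-> 0 = i
(C -> D) -> (C <-> A) = i -> i = 1
C & ((C -> D) -> (C <-> A)) = i & 1 = i
A -> A = 0 -> 0 = 1
(A -> A) -> C = 1 -> i = i
(C & ((C -> D) -> (C <-> A))) -> ((A -> A) -> C) = i -> i = 1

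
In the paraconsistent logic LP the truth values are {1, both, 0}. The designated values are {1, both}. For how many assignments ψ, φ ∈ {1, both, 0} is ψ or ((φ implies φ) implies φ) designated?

8

Of the 9 assignments, 8 give a value in {1, both}.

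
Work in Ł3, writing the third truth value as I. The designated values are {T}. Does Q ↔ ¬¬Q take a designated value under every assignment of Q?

Yes

Every assignment of Q over {T, I, F} gives a value in {T}.
In particular, with Q=I: Q ↔ ¬¬Q = T.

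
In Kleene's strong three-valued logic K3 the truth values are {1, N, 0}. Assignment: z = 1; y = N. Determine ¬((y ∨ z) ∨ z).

y ∨ z = N ∨ 1 = 1
(y ∨ z) ∨ z = 1 ∨ 1 = 1
¬((y ∨ z) ∨ z) = ¬1 = 0

0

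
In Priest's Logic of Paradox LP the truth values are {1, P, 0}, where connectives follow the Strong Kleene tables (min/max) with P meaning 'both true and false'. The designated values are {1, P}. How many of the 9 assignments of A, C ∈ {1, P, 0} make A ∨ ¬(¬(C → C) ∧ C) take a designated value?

9

Of the 9 assignments, 9 give a value in {1, P}.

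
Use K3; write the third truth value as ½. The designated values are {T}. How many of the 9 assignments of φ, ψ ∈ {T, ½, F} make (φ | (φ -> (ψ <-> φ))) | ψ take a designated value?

7

Of the 9 assignments, 7 give a value in {T}.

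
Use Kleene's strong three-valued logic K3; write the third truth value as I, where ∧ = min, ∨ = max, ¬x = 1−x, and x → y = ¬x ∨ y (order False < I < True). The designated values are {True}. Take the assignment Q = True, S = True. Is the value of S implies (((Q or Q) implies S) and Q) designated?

Q or Q = True or True = True
(Q or Q) implies S = True implies True = True
((Q or Q) implies S) and Q = True and True = True
S implies (((Q or Q) implies S) and Q) = True implies True = True
True ∈ {True}.

Yes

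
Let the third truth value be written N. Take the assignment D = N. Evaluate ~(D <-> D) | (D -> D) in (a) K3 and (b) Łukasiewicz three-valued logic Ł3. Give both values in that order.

In K3: D <-> D = N <-> N = N
~(D <-> D) = ~N = N
D -> D = N -> N = N  [~N | N]
~(D <-> D) | (D -> D) = N | N = N
In Łukasiewicz three-valued logic Ł3: D <-> D = N <-> N = true  [1 − |½−½|]
~(D <-> D) = ~true = false
D -> D = N -> N = true
~(D <-> D) | (D -> D) = false | true = true
They differ because K3 and Łukasiewicz three-valued logic Ł3 treat N differently under implication.

N; true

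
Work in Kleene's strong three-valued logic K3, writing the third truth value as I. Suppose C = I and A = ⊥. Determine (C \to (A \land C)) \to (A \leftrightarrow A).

⊤

A \land C = ⊥ \land I = ⊥
C \to (A \land C) = I \to ⊥ = I  [\lnot I \lor ⊥]
A \leftrightarrow A = ⊥ \leftrightarrow ⊥ = ⊤
(C \to (A \land C)) \to (A \leftrightarrow A) = I \to ⊤ = ⊤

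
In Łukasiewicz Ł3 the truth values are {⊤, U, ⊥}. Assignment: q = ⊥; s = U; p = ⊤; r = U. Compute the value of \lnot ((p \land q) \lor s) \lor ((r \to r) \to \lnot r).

p \land q = ⊤ \land ⊥ = ⊥
(p \land q) \lor s = ⊥ \lor U = U
\lnot ((p \land q) \lor s) = \lnot U = U
r \to r = U \to U = ⊤  [min(1, 1−½+½)]
\lnot r = \lnot U = U
(r \to r) \to \lnot r = ⊤ \to U = U
\lnot ((p \land q) \lor s) \lor ((r \to r) \to \lnot r) = U \lor U = U

U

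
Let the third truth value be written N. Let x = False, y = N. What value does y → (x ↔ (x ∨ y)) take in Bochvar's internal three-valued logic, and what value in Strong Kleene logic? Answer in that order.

N; N

In Bochvar's internal three-valued logic: x ∨ y = False ∨ N = N
x ↔ (x ∨ y) = False ↔ N = N
y → (x ↔ (x ∨ y)) = N → N = N  [any arg is the third value ⇒ result is the third value]
In Strong Kleene logic: x ∨ y = False ∨ N = N
x ↔ (x ∨ y) = False ↔ N = N
y → (x ↔ (x ∨ y)) = N → N = N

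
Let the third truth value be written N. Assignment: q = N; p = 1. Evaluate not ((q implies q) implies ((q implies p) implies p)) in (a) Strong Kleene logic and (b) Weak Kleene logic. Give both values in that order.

In Strong Kleene logic: q implies q = N implies N = N  [not N or N]
q implies p = N implies 1 = 1
(q implies p) implies p = 1 implies 1 = 1
(q implies q) implies ((q implies p) implies p) = N implies 1 = 1
not ((q implies q) implies ((q implies p) implies p)) = not 1 = 0
In Weak Kleene logic: q implies q = N implies N = N  [any arg is the third value ⇒ result is the third value]
q implies p = N implies 1 = N
(q implies p) implies p = N implies 1 = N
(q implies q) implies ((q implies p) implies p) = N implies N = N
not ((q implies q) implies ((q implies p) implies p)) = not N = N
They differ because Strong Kleene logic and Weak Kleene logic treat N differently under the binary connectives.

0; N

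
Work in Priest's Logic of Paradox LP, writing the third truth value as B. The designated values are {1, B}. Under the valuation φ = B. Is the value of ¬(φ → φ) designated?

φ → φ = B → B = B  [¬B ∨ B]
¬(φ → φ) = ¬B = B
B ∈ {1, B}.

Yes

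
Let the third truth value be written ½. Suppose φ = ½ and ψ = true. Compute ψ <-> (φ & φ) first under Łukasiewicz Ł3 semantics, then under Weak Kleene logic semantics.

In Łukasiewicz Ł3: φ & φ = ½ & ½ = ½
ψ <-> (φ & φ) = true <-> ½ = ½
In Weak Kleene logic: φ & φ = ½ & ½ = ½
ψ <-> (φ & φ) = true <-> ½ = ½

½; ½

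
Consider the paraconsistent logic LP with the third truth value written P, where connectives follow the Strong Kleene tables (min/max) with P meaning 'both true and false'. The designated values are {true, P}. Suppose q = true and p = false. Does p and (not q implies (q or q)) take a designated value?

not q = not true = false
q or q = true or true = true
not q implies (q or q) = false implies true = true
p and (not q implies (q or q)) = false and true = false
false ∉ {true, P}.

No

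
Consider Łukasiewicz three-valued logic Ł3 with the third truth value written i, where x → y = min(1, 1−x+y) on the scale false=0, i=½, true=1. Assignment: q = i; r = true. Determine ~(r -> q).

i

r -> q = true -> i = i
~(r -> q) = ~i = i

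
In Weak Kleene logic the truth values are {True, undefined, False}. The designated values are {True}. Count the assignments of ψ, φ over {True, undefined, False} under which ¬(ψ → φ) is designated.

1

Designated under: (ψ=True, φ=False).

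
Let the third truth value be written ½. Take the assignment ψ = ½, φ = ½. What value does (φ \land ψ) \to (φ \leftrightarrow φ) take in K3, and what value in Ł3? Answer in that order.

½; ⊤

In K3: φ \land ψ = ½ \land ½ = ½
φ \leftrightarrow φ = ½ \leftrightarrow ½ = ½
(φ \land ψ) \to (φ \leftrightarrow φ) = ½ \to ½ = ½  [\lnot ½ \lor ½]
In Ł3: φ \land ψ = ½ \land ½ = ½
φ \leftrightarrow φ = ½ \leftrightarrow ½ = ⊤  [1 − |½−½|]
(φ \land ψ) \to (φ \leftrightarrow φ) = ½ \to ⊤ = ⊤
They differ because K3 and Ł3 treat ½ differently under implication.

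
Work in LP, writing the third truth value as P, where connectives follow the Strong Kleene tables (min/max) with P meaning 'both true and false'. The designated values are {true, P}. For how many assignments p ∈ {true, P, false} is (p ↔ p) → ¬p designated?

p=true: false ·
p=P: P ✓
p=false: true ✓

2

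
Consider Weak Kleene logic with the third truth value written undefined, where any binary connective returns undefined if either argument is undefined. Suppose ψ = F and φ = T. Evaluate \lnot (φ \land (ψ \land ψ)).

T

ψ \land ψ = F \land F = F
φ \land (ψ \land ψ) = T \land F = F
\lnot (φ \land (ψ \land ψ)) = \lnot F = T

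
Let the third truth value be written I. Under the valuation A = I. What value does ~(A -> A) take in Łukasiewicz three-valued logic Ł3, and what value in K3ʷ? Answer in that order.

False; I

In Łukasiewicz three-valued logic Ł3: A -> A = I -> I = True  [min(1, 1−½+½)]
~(A -> A) = ~True = False
In K3ʷ: A -> A = I -> I = I  [any arg is the third value ⇒ result is the third value]
~(A -> A) = ~I = I
They differ because Łukasiewicz three-valued logic Ł3 and K3ʷ treat I differently under the binary connectives.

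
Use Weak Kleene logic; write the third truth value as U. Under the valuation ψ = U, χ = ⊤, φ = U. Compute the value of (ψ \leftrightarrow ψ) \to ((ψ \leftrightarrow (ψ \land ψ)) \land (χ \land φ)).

ψ \leftrightarrow ψ = U \leftrightarrow U = U
ψ \land ψ = U \land U = U
ψ \leftrightarrow (ψ \land ψ) = U \leftrightarrow U = U
χ \land φ = ⊤ \land U = U
(ψ \leftrightarrow (ψ \land ψ)) \land (χ \land φ) = U \land U = U
(ψ \leftrightarrow ψ) \to ((ψ \leftrightarrow (ψ \land ψ)) \land (χ \land φ)) = U \to U = U

U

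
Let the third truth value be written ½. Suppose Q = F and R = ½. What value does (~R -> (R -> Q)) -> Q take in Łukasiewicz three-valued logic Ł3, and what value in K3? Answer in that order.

In Łukasiewicz three-valued logic Ł3: ~R = ~½ = ½
R -> Q = ½ -> F = ½
~R -> (R -> Q) = ½ -> ½ = T
(~R -> (R -> Q)) -> Q = T -> F = F
In K3: ~R = ~½ = ½
R -> Q = ½ -> F = ½  [~½ | F]
~R -> (R -> Q) = ½ -> ½ = ½
(~R -> (R -> Q)) -> Q = ½ -> F = ½
They differ because Łukasiewicz three-valued logic Ł3 and K3 treat ½ differently under implication.

F; ½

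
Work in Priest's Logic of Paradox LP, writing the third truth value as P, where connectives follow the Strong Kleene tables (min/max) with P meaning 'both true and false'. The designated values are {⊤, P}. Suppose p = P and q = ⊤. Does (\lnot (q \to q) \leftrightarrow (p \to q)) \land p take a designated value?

No

q \to q = ⊤ \to ⊤ = ⊤
\lnot (q \to q) = \lnot ⊤ = ⊥
p \to q = P \to ⊤ = ⊤  [\lnot P \lor ⊤]
\lnot (q \to q) \leftrightarrow (p \to q) = ⊥ \leftrightarrow ⊤ = ⊥
(\lnot (q \to q) \leftrightarrow (p \to q)) \land p = ⊥ \land P = ⊥
⊥ ∉ {⊤, P}.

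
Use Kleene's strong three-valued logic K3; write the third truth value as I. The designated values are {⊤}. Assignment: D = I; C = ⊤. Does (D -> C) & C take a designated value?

D -> C = I -> ⊤ = ⊤
(D -> C) & C = ⊤ & ⊤ = ⊤
⊤ ∈ {⊤}.

Yes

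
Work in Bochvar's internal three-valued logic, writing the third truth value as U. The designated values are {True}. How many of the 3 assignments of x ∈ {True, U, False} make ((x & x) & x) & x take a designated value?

x=True: True ✓
x=U: U ·
x=False: False ·

1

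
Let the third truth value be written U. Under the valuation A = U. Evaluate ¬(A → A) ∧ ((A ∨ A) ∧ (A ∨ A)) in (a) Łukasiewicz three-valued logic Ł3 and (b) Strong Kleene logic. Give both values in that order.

In Łukasiewicz three-valued logic Ł3: A → A = U → U = ⊤  [min(1, 1−½+½)]
¬(A → A) = ¬⊤ = ⊥
A ∨ A = U ∨ U = U
A ∨ A = U ∨ U = U
(A ∨ A) ∧ (A ∨ A) = U ∧ U = U
¬(A → A) ∧ ((A ∨ A) ∧ (A ∨ A)) = ⊥ ∧ U = ⊥
In Strong Kleene logic: A → A = U → U = U  [¬U ∨ U]
¬(A → A) = ¬U = U
A ∨ A = U ∨ U = U
A ∨ A = U ∨ U = U
(A ∨ A) ∧ (A ∨ A) = U ∧ U = U
¬(A → A) ∧ ((A ∨ A) ∧ (A ∨ A)) = U ∧ U = U
They differ because Łukasiewicz three-valued logic Ł3 and Strong Kleene logic treat U differently under implication.

⊥; U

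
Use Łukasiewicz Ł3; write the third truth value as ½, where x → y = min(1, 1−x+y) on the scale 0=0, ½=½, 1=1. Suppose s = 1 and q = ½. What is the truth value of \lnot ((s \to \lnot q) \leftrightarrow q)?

0

\lnot q = \lnot ½ = ½
s \to \lnot q = 1 \to ½ = ½  [min(1, 1−1+½)]
(s \to \lnot q) \leftrightarrow q = ½ \leftrightarrow ½ = 1
\lnot ((s \to \lnot q) \leftrightarrow q) = \lnot 1 = 0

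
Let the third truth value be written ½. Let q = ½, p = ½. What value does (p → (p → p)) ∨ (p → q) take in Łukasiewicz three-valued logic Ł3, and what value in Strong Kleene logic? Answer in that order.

1; ½

In Łukasiewicz three-valued logic Ł3: p → p = ½ → ½ = 1  [min(1, 1−½+½)]
p → (p → p) = ½ → 1 = 1
p → q = ½ → ½ = 1
(p → (p → p)) ∨ (p → q) = 1 ∨ 1 = 1
In Strong Kleene logic: p → p = ½ → ½ = ½  [¬½ ∨ ½]
p → (p → p) = ½ → ½ = ½
p → q = ½ → ½ = ½
(p → (p → p)) ∨ (p → q) = ½ ∨ ½ = ½
They differ because Łukasiewicz three-valued logic Ł3 and Strong Kleene logic treat ½ differently under implication.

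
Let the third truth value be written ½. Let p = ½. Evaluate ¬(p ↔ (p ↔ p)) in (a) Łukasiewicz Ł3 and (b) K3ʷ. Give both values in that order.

In Łukasiewicz Ł3: p ↔ p = ½ ↔ ½ = true
p ↔ (p ↔ p) = ½ ↔ true = ½
¬(p ↔ (p ↔ p)) = ¬½ = ½
In K3ʷ: p ↔ p = ½ ↔ ½ = ½
p ↔ (p ↔ p) = ½ ↔ ½ = ½
¬(p ↔ (p ↔ p)) = ¬½ = ½

½; ½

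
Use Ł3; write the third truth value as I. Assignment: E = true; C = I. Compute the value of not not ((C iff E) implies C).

C iff E = I iff true = I  [1 − |½−1|]
(C iff E) implies C = I implies I = true
not ((C iff E) implies C) = not true = false
not not ((C iff E) implies C) = not false = true

true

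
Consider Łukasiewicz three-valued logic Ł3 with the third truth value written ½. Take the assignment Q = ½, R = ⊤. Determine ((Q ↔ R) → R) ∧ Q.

Q ↔ R = ½ ↔ ⊤ = ½
(Q ↔ R) → R = ½ → ⊤ = ⊤
((Q ↔ R) → R) ∧ Q = ⊤ ∧ ½ = ½

½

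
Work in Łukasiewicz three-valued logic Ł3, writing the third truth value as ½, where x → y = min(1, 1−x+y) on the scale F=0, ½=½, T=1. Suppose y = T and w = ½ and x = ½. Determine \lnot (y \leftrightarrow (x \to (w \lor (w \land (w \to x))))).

w \to x = ½ \to ½ = T  [min(1, 1−½+½)]
w \land (w \to x) = ½ \land T = ½
w \lor (w \land (w \to x)) = ½ \lor ½ = ½
x \to (w \lor (w \land (w \to x))) = ½ \to ½ = T
y \leftrightarrow (x \to (w \lor (w \land (w \to x)))) = T \leftrightarrow T = T
\lnot (y \leftrightarrow (x \to (w \lor (w \land (w \to x))))) = \lnot T = F

F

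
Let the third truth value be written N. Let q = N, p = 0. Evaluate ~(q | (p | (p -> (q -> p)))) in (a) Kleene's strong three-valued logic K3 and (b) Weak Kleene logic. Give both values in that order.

In Kleene's strong three-valued logic K3: q -> p = N -> 0 = N
p -> (q -> p) = 0 -> N = 1
p | (p -> (q -> p)) = 0 | 1 = 1
q | (p | (p -> (q -> p))) = N | 1 = 1
~(q | (p | (p -> (q -> p)))) = ~1 = 0
In Weak Kleene logic: q -> p = N -> 0 = N
p -> (q -> p) = 0 -> N = N
p | (p -> (q -> p)) = 0 | N = N
q | (p | (p -> (q -> p))) = N | N = N
~(q | (p | (p -> (q -> p)))) = ~N = N
They differ because Kleene's strong three-valued logic K3 and Weak Kleene logic treat N differently under the binary connectives.

0; N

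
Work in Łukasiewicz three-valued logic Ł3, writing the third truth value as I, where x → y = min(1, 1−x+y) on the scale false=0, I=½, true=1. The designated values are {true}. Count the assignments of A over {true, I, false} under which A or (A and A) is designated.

1

A=true: true ✓
A=I: I ·
A=false: false ·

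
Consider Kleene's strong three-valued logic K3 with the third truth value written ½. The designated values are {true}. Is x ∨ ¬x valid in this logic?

Countermodel: x=½ gives ½, which is not designated.

No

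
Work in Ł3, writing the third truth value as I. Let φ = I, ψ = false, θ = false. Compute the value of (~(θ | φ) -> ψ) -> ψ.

I

θ | φ = false | I = I
~(θ | φ) = ~I = I
~(θ | φ) -> ψ = I -> false = I  [min(1, 1−½+0)]
(~(θ | φ) -> ψ) -> ψ = I -> false = I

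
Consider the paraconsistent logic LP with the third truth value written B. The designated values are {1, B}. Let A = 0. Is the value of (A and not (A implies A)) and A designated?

No

A implies A = 0 implies 0 = 1
not (A implies A) = not 1 = 0
A and not (A implies A) = 0 and 0 = 0
(A and not (A implies A)) and A = 0 and 0 = 0
0 ∉ {1, B}.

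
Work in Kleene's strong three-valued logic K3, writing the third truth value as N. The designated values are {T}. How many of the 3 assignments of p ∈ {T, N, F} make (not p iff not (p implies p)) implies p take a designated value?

p=T: T ✓
p=N: N ·
p=F: T ✓

2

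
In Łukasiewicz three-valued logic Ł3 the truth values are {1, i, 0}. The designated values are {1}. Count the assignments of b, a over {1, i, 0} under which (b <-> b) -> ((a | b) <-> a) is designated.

Of the 9 assignments, 6 give a value in {1}.

6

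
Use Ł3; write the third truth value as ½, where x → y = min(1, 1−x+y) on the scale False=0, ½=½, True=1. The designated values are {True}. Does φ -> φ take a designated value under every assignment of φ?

Every assignment of φ over {True, ½, False} gives a value in {True}.
In particular, with φ=½: φ -> φ = True.

Yes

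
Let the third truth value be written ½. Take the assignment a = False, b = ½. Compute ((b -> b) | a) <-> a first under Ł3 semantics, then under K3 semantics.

False; ½

In Ł3: b -> b = ½ -> ½ = True  [min(1, 1−½+½)]
(b -> b) | a = True | False = True
((b -> b) | a) <-> a = True <-> False = False
In K3: b -> b = ½ -> ½ = ½  [~½ | ½]
(b -> b) | a = ½ | False = ½
((b -> b) | a) <-> a = ½ <-> False = ½
They differ because Ł3 and K3 treat ½ differently under implication.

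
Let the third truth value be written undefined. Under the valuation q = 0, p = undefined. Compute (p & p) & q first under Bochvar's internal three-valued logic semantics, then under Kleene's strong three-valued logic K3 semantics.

In Bochvar's internal three-valued logic: p & p = undefined & undefined = undefined
(p & p) & q = undefined & 0 = undefined
In Kleene's strong three-valued logic K3: p & p = undefined & undefined = undefined
(p & p) & q = undefined & 0 = 0
They differ because Bochvar's internal three-valued logic and Kleene's strong three-valued logic K3 treat undefined differently under the binary connectives.

undefined; 0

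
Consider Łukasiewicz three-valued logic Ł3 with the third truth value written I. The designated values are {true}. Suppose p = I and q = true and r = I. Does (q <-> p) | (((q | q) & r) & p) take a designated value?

q <-> p = true <-> I = I  [1 − |1−½|]
q | q = true | true = true
(q | q) & r = true & I = I
((q | q) & r) & p = I & I = I
(q <-> p) | (((q | q) & r) & p) = I | I = I
I ∉ {true}.

No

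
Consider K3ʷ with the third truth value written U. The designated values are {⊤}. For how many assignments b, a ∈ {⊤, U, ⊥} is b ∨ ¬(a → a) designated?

2

Designated under: (b=⊤, a=⊤); (b=⊤, a=⊥).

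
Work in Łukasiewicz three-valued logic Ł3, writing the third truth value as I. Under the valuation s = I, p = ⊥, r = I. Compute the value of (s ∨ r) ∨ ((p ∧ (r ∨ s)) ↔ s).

s ∨ r = I ∨ I = I
r ∨ s = I ∨ I = I
p ∧ (r ∨ s) = ⊥ ∧ I = ⊥
(p ∧ (r ∨ s)) ↔ s = ⊥ ↔ I = I  [1 − |0−½|]
(s ∨ r) ∨ ((p ∧ (r ∨ s)) ↔ s) = I ∨ I = I

I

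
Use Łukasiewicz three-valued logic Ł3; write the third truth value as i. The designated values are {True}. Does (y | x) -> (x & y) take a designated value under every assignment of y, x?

No

Countermodel: y=True, x=i gives i, which is not designated.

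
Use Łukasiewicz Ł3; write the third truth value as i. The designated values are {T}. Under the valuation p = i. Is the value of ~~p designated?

No

~p = ~i = i
~~p = ~i = i
i ∉ {T}.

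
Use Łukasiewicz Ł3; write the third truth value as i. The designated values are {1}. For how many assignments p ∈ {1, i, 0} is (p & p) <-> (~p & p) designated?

2

p=1: 0 ·
p=i: 1 ✓
p=0: 1 ✓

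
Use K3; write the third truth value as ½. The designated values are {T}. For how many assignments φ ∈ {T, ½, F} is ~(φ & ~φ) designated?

φ=T: T ✓
φ=½: ½ ·
φ=F: T ✓

2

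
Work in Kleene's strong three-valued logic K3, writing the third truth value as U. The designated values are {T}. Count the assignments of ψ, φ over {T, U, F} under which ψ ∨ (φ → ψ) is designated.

Of the 9 assignments, 5 give a value in {T}.

5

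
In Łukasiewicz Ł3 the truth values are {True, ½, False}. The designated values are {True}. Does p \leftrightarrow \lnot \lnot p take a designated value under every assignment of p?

Every assignment of p over {True, ½, False} gives a value in {True}.
In particular, with p=½: p \leftrightarrow \lnot \lnot p = True.

Yes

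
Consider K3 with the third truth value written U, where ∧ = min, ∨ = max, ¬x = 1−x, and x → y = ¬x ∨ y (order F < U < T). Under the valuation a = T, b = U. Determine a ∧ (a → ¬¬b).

U

¬b = ¬U = U
¬¬b = ¬U = U
a → ¬¬b = T → U = U
a ∧ (a → ¬¬b) = T ∧ U = U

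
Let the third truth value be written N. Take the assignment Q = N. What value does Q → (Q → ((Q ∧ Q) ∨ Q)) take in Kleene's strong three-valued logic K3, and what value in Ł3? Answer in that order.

In Kleene's strong three-valued logic K3: Q ∧ Q = N ∧ N = N
(Q ∧ Q) ∨ Q = N ∨ N = N
Q → ((Q ∧ Q) ∨ Q) = N → N = N  [¬N ∨ N]
Q → (Q → ((Q ∧ Q) ∨ Q)) = N → N = N
In Ł3: Q ∧ Q = N ∧ N = N
(Q ∧ Q) ∨ Q = N ∨ N = N
Q → ((Q ∧ Q) ∨ Q) = N → N = ⊤  [min(1, 1−½+½)]
Q → (Q → ((Q ∧ Q) ∨ Q)) = N → ⊤ = ⊤
They differ because Kleene's strong three-valued logic K3 and Ł3 treat N differently under implication.

N; ⊤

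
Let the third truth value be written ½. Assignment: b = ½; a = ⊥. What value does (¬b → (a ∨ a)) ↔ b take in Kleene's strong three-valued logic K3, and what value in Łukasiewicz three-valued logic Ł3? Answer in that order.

In Kleene's strong three-valued logic K3: ¬b = ¬½ = ½
a ∨ a = ⊥ ∨ ⊥ = ⊥
¬b → (a ∨ a) = ½ → ⊥ = ½  [¬½ ∨ ⊥]
(¬b → (a ∨ a)) ↔ b = ½ ↔ ½ = ½
In Łukasiewicz three-valued logic Ł3: ¬b = ¬½ = ½
a ∨ a = ⊥ ∨ ⊥ = ⊥
¬b → (a ∨ a) = ½ → ⊥ = ½  [min(1, 1−½+0)]
(¬b → (a ∨ a)) ↔ b = ½ ↔ ½ = ⊤
They differ because Kleene's strong three-valued logic K3 and Łukasiewicz three-valued logic Ł3 treat ½ differently under implication.

½; ⊤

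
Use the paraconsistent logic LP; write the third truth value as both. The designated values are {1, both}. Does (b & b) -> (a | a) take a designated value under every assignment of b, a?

No

Countermodel: b=1, a=0 gives 0, which is not designated.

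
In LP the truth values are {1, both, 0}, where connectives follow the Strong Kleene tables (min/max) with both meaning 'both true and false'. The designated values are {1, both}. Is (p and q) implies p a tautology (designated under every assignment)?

Yes

Every assignment of p, q over {1, both, 0} gives a value in {1, both}.
In particular, with p=both, q=both: (p and q) implies p = both.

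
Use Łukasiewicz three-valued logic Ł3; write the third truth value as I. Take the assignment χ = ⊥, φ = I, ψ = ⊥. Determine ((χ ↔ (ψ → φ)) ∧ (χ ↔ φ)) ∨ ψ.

⊥

ψ → φ = ⊥ → I = ⊤  [min(1, 1−0+½)]
χ ↔ (ψ → φ) = ⊥ ↔ ⊤ = ⊥
χ ↔ φ = ⊥ ↔ I = I
(χ ↔ (ψ → φ)) ∧ (χ ↔ φ) = ⊥ ∧ I = ⊥
((χ ↔ (ψ → φ)) ∧ (χ ↔ φ)) ∨ ψ = ⊥ ∨ ⊥ = ⊥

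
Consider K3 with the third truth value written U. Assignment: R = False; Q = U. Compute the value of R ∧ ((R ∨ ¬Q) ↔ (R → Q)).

False

¬Q = ¬U = U
R ∨ ¬Q = False ∨ U = U
R → Q = False → U = True  [¬False ∨ U]
(R ∨ ¬Q) ↔ (R → Q) = U ↔ True = U
R ∧ ((R ∨ ¬Q) ↔ (R → Q)) = False ∧ U = False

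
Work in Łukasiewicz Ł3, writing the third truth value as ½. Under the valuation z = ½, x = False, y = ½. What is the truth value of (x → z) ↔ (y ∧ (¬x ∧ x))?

x → z = False → ½ = True  [min(1, 1−0+½)]
¬x = ¬False = True
¬x ∧ x = True ∧ False = False
y ∧ (¬x ∧ x) = ½ ∧ False = False
(x → z) ↔ (y ∧ (¬x ∧ x)) = True ↔ False = False

False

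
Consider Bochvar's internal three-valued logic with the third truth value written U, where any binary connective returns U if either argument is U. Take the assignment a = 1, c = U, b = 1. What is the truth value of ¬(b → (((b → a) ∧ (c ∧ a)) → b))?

U

b → a = 1 → 1 = 1
c ∧ a = U ∧ 1 = U
(b → a) ∧ (c ∧ a) = 1 ∧ U = U
((b → a) ∧ (c ∧ a)) → b = U → 1 = U  [any arg is the third value ⇒ result is the third value]
b → (((b → a) ∧ (c ∧ a)) → b) = 1 → U = U
¬(b → (((b → a) ∧ (c ∧ a)) → b)) = ¬U = U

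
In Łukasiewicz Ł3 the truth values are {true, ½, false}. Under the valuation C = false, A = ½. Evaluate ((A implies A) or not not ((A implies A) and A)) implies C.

A implies A = ½ implies ½ = true  [min(1, 1−½+½)]
A implies A = ½ implies ½ = true
(A implies A) and A = true and ½ = ½
not ((A implies A) and A) = not ½ = ½
not not ((A implies A) and A) = not ½ = ½
(A implies A) or not not ((A implies A) and A) = true or ½ = true
((A implies A) or not not ((A implies A) and A)) implies C = true implies false = false

false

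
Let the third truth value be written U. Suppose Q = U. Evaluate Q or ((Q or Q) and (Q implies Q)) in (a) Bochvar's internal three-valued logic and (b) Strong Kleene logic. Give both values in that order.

In Bochvar's internal three-valued logic: Q or Q = U or U = U
Q implies Q = U implies U = U
(Q or Q) and (Q implies Q) = U and U = U
Q or ((Q or Q) and (Q implies Q)) = U or U = U
In Strong Kleene logic: Q or Q = U or U = U
Q implies Q = U implies U = U  [not U or U]
(Q or Q) and (Q implies Q) = U and U = U
Q or ((Q or Q) and (Q implies Q)) = U or U = U

U; U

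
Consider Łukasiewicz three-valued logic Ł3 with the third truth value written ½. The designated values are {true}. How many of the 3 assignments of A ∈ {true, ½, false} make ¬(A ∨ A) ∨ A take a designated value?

2

A=true: true ✓
A=½: ½ ·
A=false: true ✓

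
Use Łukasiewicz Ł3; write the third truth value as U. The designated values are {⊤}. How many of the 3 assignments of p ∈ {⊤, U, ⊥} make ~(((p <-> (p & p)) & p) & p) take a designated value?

1

p=⊤: ⊥ ·
p=U: U ·
p=⊥: ⊤ ✓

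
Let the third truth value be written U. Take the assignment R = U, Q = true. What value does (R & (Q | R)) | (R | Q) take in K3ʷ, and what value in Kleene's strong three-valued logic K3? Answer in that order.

U; true

In K3ʷ: Q | R = true | U = U
R & (Q | R) = U & U = U
R | Q = U | true = U
(R & (Q | R)) | (R | Q) = U | U = U
In Kleene's strong three-valued logic K3: Q | R = true | U = true
R & (Q | R) = U & true = U
R | Q = U | true = true
(R & (Q | R)) | (R | Q) = U | true = true
They differ because K3ʷ and Kleene's strong three-valued logic K3 treat U differently under the binary connectives.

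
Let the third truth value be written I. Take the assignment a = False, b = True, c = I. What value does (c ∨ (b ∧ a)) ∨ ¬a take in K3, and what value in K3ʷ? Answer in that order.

True; I

In K3: b ∧ a = True ∧ False = False
c ∨ (b ∧ a) = I ∨ False = I
¬a = ¬False = True
(c ∨ (b ∧ a)) ∨ ¬a = I ∨ True = True
In K3ʷ: b ∧ a = True ∧ False = False
c ∨ (b ∧ a) = I ∨ False = I
¬a = ¬False = True
(c ∨ (b ∧ a)) ∨ ¬a = I ∨ True = I
They differ because K3 and K3ʷ treat I differently under the binary connectives.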